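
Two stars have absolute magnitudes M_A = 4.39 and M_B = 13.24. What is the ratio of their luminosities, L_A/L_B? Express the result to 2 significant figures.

L_A/L_B ≈ 3500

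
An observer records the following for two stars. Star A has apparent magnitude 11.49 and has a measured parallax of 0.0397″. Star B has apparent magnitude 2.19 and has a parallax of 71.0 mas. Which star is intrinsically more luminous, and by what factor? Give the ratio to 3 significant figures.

Star A: d = 1/p = 1/0.0397″ = 25.19 pc
Star A: M = m − 5 log₁₀ d + 5 = 11.49 − 5·1.4012 + 5 = 9.484
Star B: p = 71.0 mas = 0.0710″ → d = 1/p = 14.08 pc
Star B: M = m − 5 log₁₀ d + 5 = 2.19 − 5·1.1487 + 5 = 1.446
ΔM = M_A − M_B = 9.484 − (1.446) = 8.038; smaller M is more luminous → Star B.
L ratio = 10^(0.4 |ΔM|) = 10^3.215 = 1641

Star B is more luminous, by a factor of 1640.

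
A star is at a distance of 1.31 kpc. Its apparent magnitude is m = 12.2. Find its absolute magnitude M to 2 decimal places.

d = 1.31 kpc = 1310 pc
5 log₁₀(d/10 pc) = 5 log₁₀(1310) − 5 = 10.586
M = m − 5 log₁₀(d/10) = 12.2 − 10.586 = 1.614

M ≈ 1.61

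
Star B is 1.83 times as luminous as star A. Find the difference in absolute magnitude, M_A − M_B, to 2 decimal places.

Pogson: ΔM = −2.5 log₁₀(ratio) = −2.5 log₁₀(1.83) = −2.5 × 0.2625 = -0.656
Star B is brighter so has the smaller magnitude: M_A − M_B is positive.

M_A − M_B ≈ 0.66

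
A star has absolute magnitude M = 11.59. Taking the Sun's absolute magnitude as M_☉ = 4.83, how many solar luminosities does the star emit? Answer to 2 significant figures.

L/L_☉ ≈ 2.0×10^-3

M − M_☉ = 11.59 − 4.83 = 6.760
L/L_☉ = 10^(−0.4 (M − M_☉)) = 10^-2.704 = 1.977×10^-3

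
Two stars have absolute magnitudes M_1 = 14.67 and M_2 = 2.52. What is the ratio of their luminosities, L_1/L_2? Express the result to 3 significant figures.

L_1/L_2 ≈ 1.38×10^-5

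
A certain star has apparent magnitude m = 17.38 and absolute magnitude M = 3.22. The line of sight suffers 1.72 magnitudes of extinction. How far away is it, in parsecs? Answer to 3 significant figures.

d ≈ 3080 pc

m − M = 5 log₁₀(d/10 pc) + A  ⇒  17.38 − (3.22) − 1.72 = 5 log₁₀(d/10)
12.440 = 5 log₁₀(d/10)
log₁₀ d = (m − M − A)/5 + 1 = 3.4880
d = 10^3.4880 = 3076 pc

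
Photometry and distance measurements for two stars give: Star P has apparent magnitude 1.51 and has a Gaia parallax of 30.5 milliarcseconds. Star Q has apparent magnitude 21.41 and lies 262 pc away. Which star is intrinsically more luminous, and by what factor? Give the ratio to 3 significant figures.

Star P: p = 30.5 mas = 0.0305″ → d = 1/p = 32.79 pc
Star P: M = m − 5 log₁₀ d + 5 = 1.51 − 5·1.5157 + 5 = -1.069
Star Q: M = m − 5 log₁₀ d + 5 = 21.41 − 5·2.4183 + 5 = 14.318
ΔM = M_P − M_Q = -1.069 − (14.318) = -15.387; smaller M is more luminous → Star P.
L ratio = 10^(0.4 |ΔM|) = 10^6.155 = 1.428×10^6

Star P is more luminous, by a factor of 1.43×10^6.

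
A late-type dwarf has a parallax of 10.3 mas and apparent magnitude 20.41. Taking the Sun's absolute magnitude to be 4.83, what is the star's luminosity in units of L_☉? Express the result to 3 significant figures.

d = 1/p = 1000/10.3 mas = 97.09 pc
M = m − 5 log₁₀ d + 5 = 20.41 − 5·1.9872 + 5 = 15.474
M − M_☉ = 15.474 − 4.83 = 10.644
L/L_☉ = 10^(−0.4 × 10.644) = 5.525×10^-5

L/L_☉ ≈ 5.52×10^-5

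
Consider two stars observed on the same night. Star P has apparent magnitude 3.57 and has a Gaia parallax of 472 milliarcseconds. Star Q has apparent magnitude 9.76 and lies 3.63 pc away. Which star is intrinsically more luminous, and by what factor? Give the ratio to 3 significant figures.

Star P is more luminous, by a factor of 102.

Star P: p = 472 mas = 0.472″ → d = 1/p = 2.119 pc
Star P: M = m − 5 log₁₀ d + 5 = 3.57 − 5·0.3261 + 5 = 6.940
Star Q: M = m − 5 log₁₀ d + 5 = 9.76 − 5·0.5599 + 5 = 11.960
ΔM = M_P − M_Q = 6.940 − (11.960) = -5.021; smaller M is more luminous → Star P.
L ratio = 10^(0.4 |ΔM|) = 10^2.008 = 101.9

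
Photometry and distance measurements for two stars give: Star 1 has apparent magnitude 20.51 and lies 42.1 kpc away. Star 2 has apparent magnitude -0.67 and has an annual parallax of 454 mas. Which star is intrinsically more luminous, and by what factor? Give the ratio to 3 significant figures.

Star 1: d = 42.1 kpc = 42100 pc
Star 1: M = m − 5 log₁₀ d + 5 = 20.51 − 5·4.6243 + 5 = 2.389
Star 2: p = 454 mas = 0.454″ → d = 1/p = 2.203 pc
Star 2: M = m − 5 log₁₀ d + 5 = -0.67 − 5·0.3429 + 5 = 2.615
ΔM = M_1 − M_2 = 2.389 − (2.615) = -0.227; smaller M is more luminous → Star 1.
L ratio = 10^(0.4 |ΔM|) = 10^0.091 = 1.232

Star 1 is more luminous, by a factor of 1.23.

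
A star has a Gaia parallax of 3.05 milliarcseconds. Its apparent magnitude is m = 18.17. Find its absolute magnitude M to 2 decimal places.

M ≈ 10.59

p = 3.05 mas = 3.05×10^-3″ → d = 1/p = 327.9 pc
5 log₁₀(d/10 pc) = 5 log₁₀(327.9) − 5 = 7.579
M = m − 5 log₁₀(d/10) = 18.17 − 7.579 = 10.591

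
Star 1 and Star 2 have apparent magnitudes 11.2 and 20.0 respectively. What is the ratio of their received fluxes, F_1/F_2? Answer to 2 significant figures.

Magnitude difference = -8.8
Flux ratio = 10^(−0.4 Δm) = 10^(−0.4 × -8.8) = 10^3.520 = 3311

F_1/F_2 ≈ 3300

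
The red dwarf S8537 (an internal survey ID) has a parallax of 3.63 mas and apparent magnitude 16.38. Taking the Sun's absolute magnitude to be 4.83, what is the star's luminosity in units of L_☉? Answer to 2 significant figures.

L/L_☉ ≈ 0.018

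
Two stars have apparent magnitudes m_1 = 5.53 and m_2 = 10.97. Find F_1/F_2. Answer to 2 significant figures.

Δm = 5.53 − (10.97) = -5.44
Flux ratio = 10^(−0.4 Δm) = 10^(−0.4 × -5.44) = 10^2.176 = 150.0

F_1/F_2 ≈ 150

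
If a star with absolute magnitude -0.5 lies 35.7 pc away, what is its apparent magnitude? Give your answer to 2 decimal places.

m = M + 5 log₁₀ d − 5 = -0.5 + 5·1.5527 − 5 = 2.263

m ≈ 2.26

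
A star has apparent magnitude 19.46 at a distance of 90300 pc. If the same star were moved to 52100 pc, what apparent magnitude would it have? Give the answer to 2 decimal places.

m ≈ 18.27

Flux ∝ 1/d², so Δm = 5 log₁₀(d₂/d₁) = 5 log₁₀(52100/90300) = -1.194
m₂ = m₁ + Δm = 19.46 + (-1.194) = 18.266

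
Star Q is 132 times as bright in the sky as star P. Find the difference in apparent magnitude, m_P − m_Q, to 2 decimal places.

Pogson: Δm = −2.5 log₁₀(ratio) = −2.5 log₁₀(132) = −2.5 × 2.1206 = -5.301
Star Q is brighter so has the smaller magnitude: m_P − m_Q is positive.

m_P − m_Q ≈ 5.30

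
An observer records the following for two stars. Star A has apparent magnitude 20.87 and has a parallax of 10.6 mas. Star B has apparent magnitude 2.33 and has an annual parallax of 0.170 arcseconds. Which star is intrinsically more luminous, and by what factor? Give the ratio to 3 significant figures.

Star A: p = 10.6 mas = 0.0106″ → d = 1/p = 94.34 pc
Star A: M = m − 5 log₁₀ d + 5 = 20.87 − 5·1.9747 + 5 = 15.997
Star B: d = 1/p = 1/0.170″ = 5.882 pc
Star B: M = m − 5 log₁₀ d + 5 = 2.33 − 5·0.7696 + 5 = 3.482
ΔM = M_A − M_B = 15.997 − (3.482) = 12.514; smaller M is more luminous → Star B.
L ratio = 10^(0.4 |ΔM|) = 10^5.006 = 101300

Star B is more luminous, by a factor of 101000.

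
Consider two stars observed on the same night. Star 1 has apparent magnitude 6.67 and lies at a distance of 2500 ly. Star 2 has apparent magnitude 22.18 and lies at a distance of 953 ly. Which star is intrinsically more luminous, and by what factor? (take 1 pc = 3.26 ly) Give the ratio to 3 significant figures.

Star 1 is more luminous, by a factor of 1.10×10^7.

Star 1: d = 2500 ly / 3.26 = 766.9 pc
Star 1: M = m − 5 log₁₀ d + 5 = 6.67 − 5·2.8847 + 5 = -2.754
Star 2: d = 953 ly / 3.26 = 292.3 pc
Star 2: M = m − 5 log₁₀ d + 5 = 22.18 − 5·2.4659 + 5 = 14.851
ΔM = M_1 − M_2 = -2.754 − (14.851) = -17.604; smaller M is more luminous → Star 1.
L ratio = 10^(0.4 |ΔM|) = 10^7.042 = 1.101×10^7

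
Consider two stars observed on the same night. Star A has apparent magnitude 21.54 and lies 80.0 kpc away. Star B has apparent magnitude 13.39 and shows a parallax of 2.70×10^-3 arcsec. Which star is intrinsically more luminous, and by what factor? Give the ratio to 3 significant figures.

Star A is more luminous, by a factor of 25.6.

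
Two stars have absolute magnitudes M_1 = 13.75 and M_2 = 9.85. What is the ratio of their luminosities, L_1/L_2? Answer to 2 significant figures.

ΔM = M_1 − M_2 = 3.90
L_1/L_2 = 10^(−0.4 ΔM) = 10^-1.560 = 0.02754

L_1/L_2 ≈ 0.028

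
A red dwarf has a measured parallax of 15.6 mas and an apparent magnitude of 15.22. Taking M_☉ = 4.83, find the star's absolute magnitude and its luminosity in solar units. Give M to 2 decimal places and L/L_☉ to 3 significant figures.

M ≈ 11.19; L/L_☉ ≈ 2.87×10^-3

d = 1/p = 1000/15.6 mas = 64.10 pc
M = m − 5 log₁₀ d + 5 = 15.22 − 5·1.8069 + 5 = 11.186
M − M_☉ = 11.186 − 4.83 = 6.356
L/L_☉ = 10^(−0.4 × 6.356) = 2.869×10^-3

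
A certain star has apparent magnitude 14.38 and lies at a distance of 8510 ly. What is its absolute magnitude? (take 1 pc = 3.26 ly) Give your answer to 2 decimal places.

M ≈ 2.30

d = 8510 ly / 3.26 = 2610 pc
5 log₁₀(d/10 pc) = 5 log₁₀(2610) − 5 = 12.084
M = m − 5 log₁₀(d/10) = 14.38 − 12.084 = 2.296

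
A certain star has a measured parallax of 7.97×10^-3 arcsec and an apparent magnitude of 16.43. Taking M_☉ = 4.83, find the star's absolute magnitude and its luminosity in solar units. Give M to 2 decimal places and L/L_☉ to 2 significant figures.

d = 1/p = 1/7.97×10^-3″ = 125.5 pc
M = m − 5 log₁₀ d + 5 = 16.43 − 5·2.0985 + 5 = 10.937
M − M_☉ = 10.937 − 4.83 = 6.107
L/L_☉ = 10^(−0.4 × 6.107) = 3.606×10^-3

M ≈ 10.94; L/L_☉ ≈ 3.6×10^-3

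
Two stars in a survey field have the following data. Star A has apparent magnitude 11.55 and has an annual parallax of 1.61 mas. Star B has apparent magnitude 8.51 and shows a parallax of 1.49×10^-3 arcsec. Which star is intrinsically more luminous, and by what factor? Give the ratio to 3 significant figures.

Star A: p = 1.61 mas = 1.61×10^-3″ → d = 1/p = 621.1 pc
Star A: M = m − 5 log₁₀ d + 5 = 11.55 − 5·2.7932 + 5 = 2.584
Star B: d = 1/p = 1/1.49×10^-3″ = 671.1 pc
Star B: M = m − 5 log₁₀ d + 5 = 8.51 − 5·2.8268 + 5 = -0.624
ΔM = M_A − M_B = 2.584 − (-0.624) = 3.208; smaller M is more luminous → Star B.
L ratio = 10^(0.4 |ΔM|) = 10^1.283 = 19.20

Star B is more luminous, by a factor of 19.2.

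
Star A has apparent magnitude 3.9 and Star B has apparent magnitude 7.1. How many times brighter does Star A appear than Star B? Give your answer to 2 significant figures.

19

Magnitude difference = -3.2
Flux ratio = 10^(−0.4 Δm) = 10^(−0.4 × -3.2) = 10^1.280 = 19.05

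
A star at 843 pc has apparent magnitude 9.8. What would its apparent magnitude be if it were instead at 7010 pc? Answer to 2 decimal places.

Flux ∝ 1/d², so Δm = 5 log₁₀(d₂/d₁) = 5 log₁₀(7010/843) = 4.599
m₂ = m₁ + Δm = 9.8 + (4.599) = 14.399

m ≈ 14.40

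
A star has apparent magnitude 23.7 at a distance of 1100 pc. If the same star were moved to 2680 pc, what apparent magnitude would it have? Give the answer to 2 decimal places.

m ≈ 25.63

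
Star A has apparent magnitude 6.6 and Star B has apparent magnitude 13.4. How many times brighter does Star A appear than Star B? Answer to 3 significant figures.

525

Magnitude difference = -6.8
Flux ratio = 10^(−0.4 Δm) = 10^(−0.4 × -6.8) = 10^2.720 = 524.8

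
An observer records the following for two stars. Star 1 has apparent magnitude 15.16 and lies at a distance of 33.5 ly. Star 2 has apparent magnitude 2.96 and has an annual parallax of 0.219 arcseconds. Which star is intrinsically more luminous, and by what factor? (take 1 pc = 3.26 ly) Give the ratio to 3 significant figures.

Star 1: d = 33.5 ly / 3.26 = 10.28 pc
Star 1: M = m − 5 log₁₀ d + 5 = 15.16 − 5·1.0118 + 5 = 15.101
Star 2: d = 1/p = 1/0.219″ = 4.566 pc
Star 2: M = m − 5 log₁₀ d + 5 = 2.96 − 5·0.6596 + 5 = 4.662
ΔM = M_1 − M_2 = 15.101 − (4.662) = 10.439; smaller M is more luminous → Star 2.
L ratio = 10^(0.4 |ΔM|) = 10^4.175 = 14980

Star 2 is more luminous, by a factor of 15000.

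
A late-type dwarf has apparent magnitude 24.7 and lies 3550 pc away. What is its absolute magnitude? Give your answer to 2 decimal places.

M ≈ 11.95

5 log₁₀(d/10 pc) = 5 log₁₀(3550) − 5 = 12.751
M = m − 5 log₁₀(d/10) = 24.7 − 12.751 = 11.949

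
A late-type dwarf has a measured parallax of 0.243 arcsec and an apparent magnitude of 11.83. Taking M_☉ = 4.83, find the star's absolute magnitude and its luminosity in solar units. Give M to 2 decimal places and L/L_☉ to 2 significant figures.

d = 1/p = 1/0.243″ = 4.115 pc
M = m − 5 log₁₀ d + 5 = 11.83 − 5·0.6144 + 5 = 13.758
M − M_☉ = 13.758 − 4.83 = 8.928
L/L_☉ = 10^(−0.4 × 8.928) = 2.684×10^-4

M ≈ 13.76; L/L_☉ ≈ 2.7×10^-4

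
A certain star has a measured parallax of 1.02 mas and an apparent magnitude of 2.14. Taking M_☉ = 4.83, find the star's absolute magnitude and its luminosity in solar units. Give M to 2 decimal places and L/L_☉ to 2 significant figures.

M ≈ -7.82; L/L_☉ ≈ 110000

d = 1/p = 1000/1.02 mas = 980.4 pc
M = m − 5 log₁₀ d + 5 = 2.14 − 5·2.9914 + 5 = -7.817
M − M_☉ = -7.817 − 4.83 = -12.647
L/L_☉ = 10^(−0.4 × -12.647) = 114500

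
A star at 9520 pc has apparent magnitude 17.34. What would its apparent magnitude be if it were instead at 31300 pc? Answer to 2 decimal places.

Flux ∝ 1/d², so Δm = 5 log₁₀(d₂/d₁) = 5 log₁₀(31300/9520) = 2.585
m₂ = m₁ + Δm = 17.34 + (2.585) = 19.925

m ≈ 19.92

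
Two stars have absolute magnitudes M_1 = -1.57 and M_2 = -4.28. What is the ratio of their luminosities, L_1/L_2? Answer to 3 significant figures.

L_1/L_2 ≈ 0.0824

ΔM = M_1 − M_2 = 2.71
L_1/L_2 = 10^(−0.4 ΔM) = 10^-1.084 = 0.08241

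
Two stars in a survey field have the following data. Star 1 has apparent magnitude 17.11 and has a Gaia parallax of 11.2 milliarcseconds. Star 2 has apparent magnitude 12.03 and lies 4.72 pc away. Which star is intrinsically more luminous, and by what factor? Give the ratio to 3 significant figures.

Star 1: p = 11.2 mas = 0.0112″ → d = 1/p = 89.29 pc
Star 1: M = m − 5 log₁₀ d + 5 = 17.11 − 5·1.9508 + 5 = 12.356
Star 2: M = m − 5 log₁₀ d + 5 = 12.03 − 5·0.6739 + 5 = 13.660
ΔM = M_1 − M_2 = 12.356 − (13.660) = -1.304; smaller M is more luminous → Star 1.
L ratio = 10^(0.4 |ΔM|) = 10^0.522 = 3.324

Star 1 is more luminous, by a factor of 3.32.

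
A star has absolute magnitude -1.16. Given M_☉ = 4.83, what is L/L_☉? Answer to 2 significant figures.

L/L_☉ ≈ 250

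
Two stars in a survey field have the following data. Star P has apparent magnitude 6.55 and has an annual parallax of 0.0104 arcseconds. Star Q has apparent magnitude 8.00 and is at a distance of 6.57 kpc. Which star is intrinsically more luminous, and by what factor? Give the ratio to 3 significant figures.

Star P: d = 1/p = 1/0.0104″ = 96.15 pc
Star P: M = m − 5 log₁₀ d + 5 = 6.55 − 5·1.9830 + 5 = 1.635
Star Q: d = 6.57 kpc = 6570 pc
Star Q: M = m − 5 log₁₀ d + 5 = 8.00 − 5·3.8176 + 5 = -6.088
ΔM = M_P − M_Q = 1.635 − (-6.088) = 7.723; smaller M is more luminous → Star Q.
L ratio = 10^(0.4 |ΔM|) = 10^3.089 = 1228

Star Q is more luminous, by a factor of 1230.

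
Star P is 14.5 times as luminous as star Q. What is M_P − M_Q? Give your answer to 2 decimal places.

Pogson: ΔM = −2.5 log₁₀(ratio) = −2.5 log₁₀(14.5) = −2.5 × 1.1614 = -2.903
Star P is brighter, so it has the smaller magnitude: the difference is negative.

M_P − M_Q ≈ -2.90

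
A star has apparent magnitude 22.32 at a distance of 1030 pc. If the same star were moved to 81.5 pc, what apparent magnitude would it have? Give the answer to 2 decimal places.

m ≈ 16.81

Flux ∝ 1/d², so Δm = 5 log₁₀(d₂/d₁) = 5 log₁₀(81.5/1030) = -5.508
m₂ = m₁ + Δm = 22.32 + (-5.508) = 16.812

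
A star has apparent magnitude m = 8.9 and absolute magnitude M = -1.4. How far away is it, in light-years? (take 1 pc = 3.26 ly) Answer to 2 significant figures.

Distance modulus: m − M = 8.9 − (-1.4) = 10.300
m − M = 5 log₁₀ d − 5
log₁₀ d = (m − M)/5 + 1 = 3.0600
d = 10^3.0600 = 1148 pc
= 3743 ly

d ≈ 3700 ly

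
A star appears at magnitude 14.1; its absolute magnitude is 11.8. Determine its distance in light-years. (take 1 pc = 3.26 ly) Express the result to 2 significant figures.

Distance modulus: m − M = 14.1 − (11.8) = 2.300
m − M = 5 log₁₀ d − 5
log₁₀ d = (m − M)/5 + 1 = 1.4600
d = 10^1.4600 = 28.84 pc
= 94.02 ly

d ≈ 94 ly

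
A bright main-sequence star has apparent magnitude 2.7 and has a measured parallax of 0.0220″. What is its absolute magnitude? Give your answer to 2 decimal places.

M ≈ -0.59

d = 1/p = 1/0.0220″ = 45.45 pc
5 log₁₀(d/10 pc) = 5 log₁₀(45.45) − 5 = 3.288
M = m − 5 log₁₀(d/10) = 2.7 − 3.288 = -0.588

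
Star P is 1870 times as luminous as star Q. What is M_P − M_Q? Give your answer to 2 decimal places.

Pogson: ΔM = −2.5 log₁₀(ratio) = −2.5 log₁₀(1870) = −2.5 × 3.2718 = -8.180
Star P is brighter, so it has the smaller magnitude: the difference is negative.

M_P − M_Q ≈ -8.18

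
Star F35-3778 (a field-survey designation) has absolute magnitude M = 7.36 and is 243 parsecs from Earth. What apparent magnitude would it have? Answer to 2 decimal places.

m ≈ 14.29

m = M + 5 log₁₀ d − 5 = 7.36 + 5·2.3856 − 5 = 14.288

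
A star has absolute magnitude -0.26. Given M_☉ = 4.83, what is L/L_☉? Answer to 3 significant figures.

L/L_☉ ≈ 109

M − M_☉ = -0.26 − 4.83 = -5.090
L/L_☉ = 10^(−0.4 (M − M_☉)) = 10^2.036 = 108.6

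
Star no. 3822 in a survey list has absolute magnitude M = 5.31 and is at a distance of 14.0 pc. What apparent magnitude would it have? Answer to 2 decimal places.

m = M + 5 log₁₀ d − 5 = 5.31 + 5·1.1461 − 5 = 6.041

m ≈ 6.04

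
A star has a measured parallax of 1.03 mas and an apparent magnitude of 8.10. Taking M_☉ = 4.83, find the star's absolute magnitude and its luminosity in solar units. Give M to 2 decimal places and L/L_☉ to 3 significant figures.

M ≈ -1.84; L/L_☉ ≈ 464

d = 1/p = 1000/1.03 mas = 970.9 pc
M = m − 5 log₁₀ d + 5 = 8.10 − 5·2.9872 + 5 = -1.836
M − M_☉ = -1.836 − 4.83 = -6.666
L/L_☉ = 10^(−0.4 × -6.666) = 463.8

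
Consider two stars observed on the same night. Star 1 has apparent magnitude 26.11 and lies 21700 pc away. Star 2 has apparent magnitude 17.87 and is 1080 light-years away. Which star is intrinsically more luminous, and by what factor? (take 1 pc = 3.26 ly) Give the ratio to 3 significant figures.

Star 1 is more luminous, by a factor of 2.17.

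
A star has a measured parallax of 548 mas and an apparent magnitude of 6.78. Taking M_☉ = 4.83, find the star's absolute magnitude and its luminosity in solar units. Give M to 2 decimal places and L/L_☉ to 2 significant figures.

d = 1/p = 1000/548 mas = 1.825 pc
M = m − 5 log₁₀ d + 5 = 6.78 − 5·0.2612 + 5 = 10.474
M − M_☉ = 10.474 − 4.83 = 5.644
L/L_☉ = 10^(−0.4 × 5.644) = 5.526×10^-3

M ≈ 10.47; L/L_☉ ≈ 5.5×10^-3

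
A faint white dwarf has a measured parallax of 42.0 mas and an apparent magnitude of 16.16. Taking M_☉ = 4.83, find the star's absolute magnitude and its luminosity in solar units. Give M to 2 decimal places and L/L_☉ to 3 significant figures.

d = 1/p = 1000/42.0 mas = 23.81 pc
M = m − 5 log₁₀ d + 5 = 16.16 − 5·1.3768 + 5 = 14.276
M − M_☉ = 14.276 − 4.83 = 9.446
L/L_☉ = 10^(−0.4 × 9.446) = 1.665×10^-4

M ≈ 14.28; L/L_☉ ≈ 1.67×10^-4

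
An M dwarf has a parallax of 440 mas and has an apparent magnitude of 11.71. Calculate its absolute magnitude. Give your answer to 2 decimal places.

M ≈ 14.93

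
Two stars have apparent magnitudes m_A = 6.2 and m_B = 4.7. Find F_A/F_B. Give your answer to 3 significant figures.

F_A/F_B ≈ 0.251

Δm = 6.2 − (4.7) = 1.5
Flux ratio = 10^(−0.4 Δm) = 10^(−0.4 × 1.5) = 10^-0.600 = 0.2512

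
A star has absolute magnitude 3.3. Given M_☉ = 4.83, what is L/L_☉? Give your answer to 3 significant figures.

L/L_☉ ≈ 4.09

M − M_☉ = 3.3 − 4.83 = -1.530
L/L_☉ = 10^(−0.4 (M − M_☉)) = 10^0.612 = 4.093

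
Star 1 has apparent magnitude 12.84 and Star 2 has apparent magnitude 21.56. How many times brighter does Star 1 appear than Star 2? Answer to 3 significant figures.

3080

Δm = 12.84 − (21.56) = -8.72
Flux ratio = 10^(−0.4 Δm) = 10^(−0.4 × -8.72) = 10^3.488 = 3076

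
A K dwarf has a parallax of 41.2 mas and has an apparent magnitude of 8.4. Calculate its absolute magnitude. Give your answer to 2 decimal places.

M ≈ 6.47

p = 41.2 mas = 0.0412″ → d = 1/p = 24.27 pc
5 log₁₀(d/10 pc) = 5 log₁₀(24.27) − 5 = 1.926
M = m − 5 log₁₀(d/10) = 8.4 − 1.926 = 6.474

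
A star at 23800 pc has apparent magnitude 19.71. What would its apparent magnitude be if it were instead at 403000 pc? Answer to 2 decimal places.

m ≈ 25.85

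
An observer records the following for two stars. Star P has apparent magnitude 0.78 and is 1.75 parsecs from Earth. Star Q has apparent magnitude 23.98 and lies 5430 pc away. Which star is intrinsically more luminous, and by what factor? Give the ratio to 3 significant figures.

Star P: M = m − 5 log₁₀ d + 5 = 0.78 − 5·0.2430 + 5 = 4.565
Star Q: M = m − 5 log₁₀ d + 5 = 23.98 − 5·3.7348 + 5 = 10.306
ΔM = M_P − M_Q = 4.565 − (10.306) = -5.741; smaller M is more luminous → Star P.
L ratio = 10^(0.4 |ΔM|) = 10^2.296 = 197.9

Star P is more luminous, by a factor of 198.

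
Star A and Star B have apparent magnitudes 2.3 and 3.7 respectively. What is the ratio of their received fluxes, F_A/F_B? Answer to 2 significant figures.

F_A/F_B ≈ 3.6

Δm = 2.3 − (3.7) = -1.4
Flux ratio = 10^(−0.4 Δm) = 10^(−0.4 × -1.4) = 10^0.560 = 3.631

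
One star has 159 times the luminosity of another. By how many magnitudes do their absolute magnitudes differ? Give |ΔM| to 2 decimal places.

|ΔM| ≈ 5.50

Pogson: ΔM = −2.5 log₁₀(ratio) = −2.5 log₁₀(159) = −2.5 × 2.2014 = -5.503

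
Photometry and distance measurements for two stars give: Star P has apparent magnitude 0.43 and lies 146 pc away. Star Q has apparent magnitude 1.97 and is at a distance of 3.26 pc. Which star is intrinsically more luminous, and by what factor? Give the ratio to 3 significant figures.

Star P is more luminous, by a factor of 8280.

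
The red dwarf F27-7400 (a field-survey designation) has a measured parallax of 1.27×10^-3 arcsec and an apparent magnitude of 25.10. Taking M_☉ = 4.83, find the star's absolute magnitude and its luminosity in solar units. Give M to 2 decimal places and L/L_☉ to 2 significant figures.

d = 1/p = 1/1.27×10^-3″ = 787.4 pc
M = m − 5 log₁₀ d + 5 = 25.10 − 5·2.8962 + 5 = 15.619
M − M_☉ = 15.619 − 4.83 = 10.789
L/L_☉ = 10^(−0.4 × 10.789) = 4.835×10^-5

M ≈ 15.62; L/L_☉ ≈ 4.8×10^-5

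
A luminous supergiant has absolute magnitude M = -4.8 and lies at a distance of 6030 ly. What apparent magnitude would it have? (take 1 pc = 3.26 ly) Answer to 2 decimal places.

d = 6030 ly / 3.26 = 1850 pc
m = M + 5 log₁₀ d − 5 = -4.8 + 5·3.2671 − 5 = 6.535

m ≈ 6.54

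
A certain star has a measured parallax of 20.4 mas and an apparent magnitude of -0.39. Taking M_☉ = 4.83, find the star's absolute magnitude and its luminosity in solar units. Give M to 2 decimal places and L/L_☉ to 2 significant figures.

M ≈ -3.84; L/L_☉ ≈ 2900

d = 1/p = 1000/20.4 mas = 49.02 pc
M = m − 5 log₁₀ d + 5 = -0.39 − 5·1.6904 + 5 = -3.842
M − M_☉ = -3.842 − 4.83 = -8.672
L/L_☉ = 10^(−0.4 × -8.672) = 2943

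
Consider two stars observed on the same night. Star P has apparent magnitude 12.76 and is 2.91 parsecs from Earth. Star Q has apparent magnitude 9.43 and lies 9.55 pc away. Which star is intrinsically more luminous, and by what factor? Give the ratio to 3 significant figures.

Star P: M = m − 5 log₁₀ d + 5 = 12.76 − 5·0.4639 + 5 = 15.441
Star Q: M = m − 5 log₁₀ d + 5 = 9.43 − 5·0.9800 + 5 = 9.530
ΔM = M_P − M_Q = 15.441 − (9.530) = 5.911; smaller M is more luminous → Star Q.
L ratio = 10^(0.4 |ΔM|) = 10^2.364 = 231.3

Star Q is more luminous, by a factor of 231.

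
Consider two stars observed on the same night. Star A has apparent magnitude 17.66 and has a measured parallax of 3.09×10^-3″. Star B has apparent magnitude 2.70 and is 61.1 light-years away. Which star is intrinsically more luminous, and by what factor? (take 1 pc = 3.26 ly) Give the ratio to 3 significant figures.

Star B is more luminous, by a factor of 3230.

Star A: d = 1/p = 1/3.09×10^-3″ = 323.6 pc
Star A: M = m − 5 log₁₀ d + 5 = 17.66 − 5·2.5100 + 5 = 10.110
Star B: d = 61.1 ly / 3.26 = 18.74 pc
Star B: M = m − 5 log₁₀ d + 5 = 2.70 − 5·1.2728 + 5 = 1.336
ΔM = M_A − M_B = 10.110 − (1.336) = 8.774; smaller M is more luminous → Star B.
L ratio = 10^(0.4 |ΔM|) = 10^3.510 = 3233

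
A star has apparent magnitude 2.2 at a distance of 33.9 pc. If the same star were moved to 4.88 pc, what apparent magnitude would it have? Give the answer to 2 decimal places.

m ≈ -2.01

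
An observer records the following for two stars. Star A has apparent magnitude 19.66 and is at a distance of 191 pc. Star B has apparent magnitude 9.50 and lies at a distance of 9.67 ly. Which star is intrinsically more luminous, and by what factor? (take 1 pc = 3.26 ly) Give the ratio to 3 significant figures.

Star A: M = m − 5 log₁₀ d + 5 = 19.66 − 5·2.2810 + 5 = 13.255
Star B: d = 9.67 ly / 3.26 = 2.966 pc
Star B: M = m − 5 log₁₀ d + 5 = 9.50 − 5·0.4722 + 5 = 12.139
ΔM = M_A − M_B = 13.255 − (12.139) = 1.116; smaller M is more luminous → Star B.
L ratio = 10^(0.4 |ΔM|) = 10^0.446 = 2.795

Star B is more luminous, by a factor of 2.79.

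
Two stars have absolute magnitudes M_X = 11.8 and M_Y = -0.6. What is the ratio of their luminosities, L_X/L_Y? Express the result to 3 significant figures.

ΔM = M_X − M_Y = 12.4
L_X/L_Y = 10^(−0.4 ΔM) = 10^-4.960 = 1.096×10^-5

L_X/L_Y ≈ 1.10×10^-5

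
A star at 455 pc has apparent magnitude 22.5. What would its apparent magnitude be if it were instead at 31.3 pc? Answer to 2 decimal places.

m ≈ 16.69

Flux ∝ 1/d², so Δm = 5 log₁₀(d₂/d₁) = 5 log₁₀(31.3/455) = -5.812
m₂ = m₁ + Δm = 22.5 + (-5.812) = 16.688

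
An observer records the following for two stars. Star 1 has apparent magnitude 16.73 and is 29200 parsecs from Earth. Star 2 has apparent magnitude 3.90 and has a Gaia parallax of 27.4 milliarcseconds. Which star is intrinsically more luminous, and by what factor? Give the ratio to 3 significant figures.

Star 1 is more luminous, by a factor of 4.72.

Star 1: M = m − 5 log₁₀ d + 5 = 16.73 − 5·4.4654 + 5 = -0.597
Star 2: p = 27.4 mas = 0.0274″ → d = 1/p = 36.50 pc
Star 2: M = m − 5 log₁₀ d + 5 = 3.90 − 5·1.5622 + 5 = 1.089
ΔM = M_1 − M_2 = -0.597 − (1.089) = -1.686; smaller M is more luminous → Star 1.
L ratio = 10^(0.4 |ΔM|) = 10^0.674 = 4.724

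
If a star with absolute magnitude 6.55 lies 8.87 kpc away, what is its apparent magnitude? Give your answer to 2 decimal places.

m ≈ 21.29

d = 8.87 kpc = 8870 pc
m = M + 5 log₁₀ d − 5 = 6.55 + 5·3.9479 − 5 = 21.290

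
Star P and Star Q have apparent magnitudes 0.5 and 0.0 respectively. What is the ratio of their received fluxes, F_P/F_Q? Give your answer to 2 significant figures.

F_P/F_Q ≈ 0.63

Magnitude difference = 0.5
Flux ratio = 10^(−0.4 Δm) = 10^(−0.4 × 0.5) = 10^-0.200 = 0.6310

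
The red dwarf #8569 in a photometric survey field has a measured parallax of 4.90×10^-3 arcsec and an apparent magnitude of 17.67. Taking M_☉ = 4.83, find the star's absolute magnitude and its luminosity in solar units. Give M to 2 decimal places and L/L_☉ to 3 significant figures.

M ≈ 11.12; L/L_☉ ≈ 3.05×10^-3

d = 1/p = 1/4.90×10^-3″ = 204.1 pc
M = m − 5 log₁₀ d + 5 = 17.67 − 5·2.3098 + 5 = 11.121
M − M_☉ = 11.121 − 4.83 = 6.291
L/L_☉ = 10^(−0.4 × 6.291) = 3.045×10^-3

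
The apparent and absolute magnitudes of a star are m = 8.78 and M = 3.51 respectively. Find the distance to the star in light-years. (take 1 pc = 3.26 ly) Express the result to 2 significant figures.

d ≈ 370 ly

Distance modulus: m − M = 8.78 − (3.51) = 5.270
m − M = 5 log₁₀ d − 5
log₁₀ d = (m − M)/5 + 1 = 2.0540
d = 10^2.0540 = 113.2 pc
= 369.2 ly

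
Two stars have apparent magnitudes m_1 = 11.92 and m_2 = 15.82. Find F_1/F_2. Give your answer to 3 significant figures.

Magnitude difference = -3.90
Flux ratio = 10^(−0.4 Δm) = 10^(−0.4 × -3.90) = 10^1.560 = 36.31

F_1/F_2 ≈ 36.3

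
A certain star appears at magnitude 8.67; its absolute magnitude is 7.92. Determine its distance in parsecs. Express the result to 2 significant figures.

d ≈ 14 pc

μ = m − M = 0.750
m − M = 5 log₁₀ d − 5
log₁₀ d = (m − M)/5 + 1 = 1.1500
d = 10^1.1500 = 14.13 pc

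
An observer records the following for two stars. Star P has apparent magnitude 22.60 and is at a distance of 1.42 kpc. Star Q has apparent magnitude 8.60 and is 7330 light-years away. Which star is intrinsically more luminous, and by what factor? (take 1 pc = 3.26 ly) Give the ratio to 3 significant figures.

Star Q is more luminous, by a factor of 998000.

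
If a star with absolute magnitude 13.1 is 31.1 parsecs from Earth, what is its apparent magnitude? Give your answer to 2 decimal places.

m = M + 5 log₁₀ d − 5 = 13.1 + 5·1.4928 − 5 = 15.564

m ≈ 15.56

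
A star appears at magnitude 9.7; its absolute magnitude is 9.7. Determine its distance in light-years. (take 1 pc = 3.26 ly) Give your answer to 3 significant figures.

μ = m − M = 0.000
m − M = 5 log₁₀ d − 5
log₁₀ d = (m − M)/5 + 1 = 1.0000
d = 10^1.0000 = 10.00 pc
= 32.60 ly

d ≈ 32.6 ly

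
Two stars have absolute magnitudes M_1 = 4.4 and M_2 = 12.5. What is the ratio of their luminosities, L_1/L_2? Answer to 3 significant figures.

L_1/L_2 ≈ 1740

ΔM = M_1 − M_2 = -8.1
L_1/L_2 = 10^(−0.4 ΔM) = 10^3.240 = 1738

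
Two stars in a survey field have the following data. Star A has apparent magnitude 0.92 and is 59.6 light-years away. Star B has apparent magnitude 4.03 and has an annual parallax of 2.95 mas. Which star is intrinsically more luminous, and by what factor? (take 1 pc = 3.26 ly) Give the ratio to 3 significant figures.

Star B is more luminous, by a factor of 19.6.

Star A: d = 59.6 ly / 3.26 = 18.28 pc
Star A: M = m − 5 log₁₀ d + 5 = 0.92 − 5·1.2620 + 5 = -0.390
Star B: p = 2.95 mas = 2.95×10^-3″ → d = 1/p = 339.0 pc
Star B: M = m − 5 log₁₀ d + 5 = 4.03 − 5·2.5302 + 5 = -3.621
ΔM = M_A − M_B = -0.390 − (-3.621) = 3.231; smaller M is more luminous → Star B.
L ratio = 10^(0.4 |ΔM|) = 10^1.292 = 19.60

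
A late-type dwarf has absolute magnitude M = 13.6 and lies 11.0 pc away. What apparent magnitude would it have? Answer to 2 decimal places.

m = M + 5 log₁₀ d − 5 = 13.6 + 5·1.0414 − 5 = 13.807

m ≈ 13.81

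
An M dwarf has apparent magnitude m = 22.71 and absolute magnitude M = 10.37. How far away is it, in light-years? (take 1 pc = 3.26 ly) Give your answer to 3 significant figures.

μ = m − M = 12.340
m − M = 5 log₁₀ d − 5
log₁₀ d = (m − M)/5 + 1 = 3.4680
d = 10^3.4680 = 2938 pc
= 9577 ly

d ≈ 9580 ly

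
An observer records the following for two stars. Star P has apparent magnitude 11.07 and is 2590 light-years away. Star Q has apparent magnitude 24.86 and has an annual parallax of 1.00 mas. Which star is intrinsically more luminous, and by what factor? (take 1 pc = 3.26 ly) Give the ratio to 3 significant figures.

Star P is more luminous, by a factor of 207000.

Star P: d = 2590 ly / 3.26 = 794.5 pc
Star P: M = m − 5 log₁₀ d + 5 = 11.07 − 5·2.9001 + 5 = 1.570
Star Q: p = 1.00 mas = 1.00×10^-3″ → d = 1/p = 1000 pc
Star Q: M = m − 5 log₁₀ d + 5 = 24.86 − 5·3.0000 + 5 = 14.860
ΔM = M_P − M_Q = 1.570 − (14.860) = -13.290; smaller M is more luminous → Star P.
L ratio = 10^(0.4 |ΔM|) = 10^5.316 = 207100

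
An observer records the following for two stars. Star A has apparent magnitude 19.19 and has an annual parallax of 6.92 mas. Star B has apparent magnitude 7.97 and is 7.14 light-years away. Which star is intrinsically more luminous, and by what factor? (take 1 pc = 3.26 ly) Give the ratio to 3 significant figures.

Star A: p = 6.92 mas = 6.92×10^-3″ → d = 1/p = 144.5 pc
Star A: M = m − 5 log₁₀ d + 5 = 19.19 − 5·2.1599 + 5 = 13.391
Star B: d = 7.14 ly / 3.26 = 2.190 pc
Star B: M = m − 5 log₁₀ d + 5 = 7.97 − 5·0.3405 + 5 = 11.268
ΔM = M_A − M_B = 13.391 − (11.268) = 2.123; smaller M is more luminous → Star B.
L ratio = 10^(0.4 |ΔM|) = 10^0.849 = 7.066

Star B is more luminous, by a factor of 7.07.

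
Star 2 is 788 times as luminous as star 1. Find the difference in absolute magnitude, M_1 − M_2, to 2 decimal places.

M_1 − M_2 ≈ 7.24

Pogson: ΔM = −2.5 log₁₀(ratio) = −2.5 log₁₀(788) = −2.5 × 2.8965 = -7.241
Star 2 is brighter so has the smaller magnitude: M_1 − M_2 is positive.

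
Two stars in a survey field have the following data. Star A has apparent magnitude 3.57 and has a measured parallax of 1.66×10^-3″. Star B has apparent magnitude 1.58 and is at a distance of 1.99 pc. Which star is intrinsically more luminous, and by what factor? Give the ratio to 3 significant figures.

Star A: d = 1/p = 1/1.66×10^-3″ = 602.4 pc
Star A: M = m − 5 log₁₀ d + 5 = 3.57 − 5·2.7799 + 5 = -5.329
Star B: M = m − 5 log₁₀ d + 5 = 1.58 − 5·0.2989 + 5 = 5.086
ΔM = M_A − M_B = -5.329 − (5.086) = -10.415; smaller M is more luminous → Star A.
L ratio = 10^(0.4 |ΔM|) = 10^4.166 = 14660

Star A is more luminous, by a factor of 14700.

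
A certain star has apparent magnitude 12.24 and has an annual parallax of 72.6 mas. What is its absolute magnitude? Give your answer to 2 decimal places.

p = 72.6 mas = 0.0726″ → d = 1/p = 13.77 pc
5 log₁₀(d/10 pc) = 5 log₁₀(13.77) − 5 = 0.695
M = m − 5 log₁₀(d/10) = 12.24 − 0.695 = 11.545

M ≈ 11.54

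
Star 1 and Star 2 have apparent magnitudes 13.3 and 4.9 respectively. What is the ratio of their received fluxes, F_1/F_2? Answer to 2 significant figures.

F_1/F_2 ≈ 4.4×10^-4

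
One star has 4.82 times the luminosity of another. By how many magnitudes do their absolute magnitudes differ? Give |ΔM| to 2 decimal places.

Pogson: ΔM = −2.5 log₁₀(ratio) = −2.5 log₁₀(4.82) = −2.5 × 0.6830 = -1.708

|ΔM| ≈ 1.71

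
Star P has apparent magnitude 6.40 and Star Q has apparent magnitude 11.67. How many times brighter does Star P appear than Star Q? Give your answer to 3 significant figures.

Δm = 6.40 − (11.67) = -5.27
Flux ratio = 10^(−0.4 Δm) = 10^(−0.4 × -5.27) = 10^2.108 = 128.2

128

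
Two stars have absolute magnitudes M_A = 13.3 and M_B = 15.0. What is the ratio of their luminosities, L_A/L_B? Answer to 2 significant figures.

L_A/L_B ≈ 4.8

ΔM = M_A − M_B = -1.7
L_A/L_B = 10^(−0.4 ΔM) = 10^0.680 = 4.786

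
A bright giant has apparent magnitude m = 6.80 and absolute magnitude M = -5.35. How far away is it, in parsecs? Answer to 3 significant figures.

d ≈ 2690 pc

μ = m − M = 12.150
m − M = 5 log₁₀ d − 5
log₁₀ d = (m − M)/5 + 1 = 3.4300
d = 10^3.4300 = 2692 pc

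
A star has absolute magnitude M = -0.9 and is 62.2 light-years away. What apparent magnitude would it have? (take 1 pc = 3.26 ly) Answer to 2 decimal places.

m ≈ 0.50

d = 62.2 ly / 3.26 = 19.08 pc
m = M + 5 log₁₀ d − 5 = -0.9 + 5·1.2806 − 5 = 0.503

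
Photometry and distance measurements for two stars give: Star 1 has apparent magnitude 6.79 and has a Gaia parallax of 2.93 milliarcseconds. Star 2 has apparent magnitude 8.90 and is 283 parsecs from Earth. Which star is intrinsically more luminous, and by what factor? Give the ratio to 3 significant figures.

Star 1 is more luminous, by a factor of 10.2.

Star 1: p = 2.93 mas = 2.93×10^-3″ → d = 1/p = 341.3 pc
Star 1: M = m − 5 log₁₀ d + 5 = 6.79 − 5·2.5331 + 5 = -0.876
Star 2: M = m − 5 log₁₀ d + 5 = 8.90 − 5·2.4518 + 5 = 1.641
ΔM = M_1 − M_2 = -0.876 − (1.641) = -2.517; smaller M is more luminous → Star 1.
L ratio = 10^(0.4 |ΔM|) = 10^1.007 = 10.16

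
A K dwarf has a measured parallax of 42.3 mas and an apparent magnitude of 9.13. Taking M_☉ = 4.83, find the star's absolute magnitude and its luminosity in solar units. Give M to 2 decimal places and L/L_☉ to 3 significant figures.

M ≈ 7.26; L/L_☉ ≈ 0.106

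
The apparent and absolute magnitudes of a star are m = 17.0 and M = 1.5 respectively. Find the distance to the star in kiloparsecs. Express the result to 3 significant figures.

μ = m − M = 15.500
m − M = 5 log₁₀ d − 5
log₁₀ d = (m − M)/5 + 1 = 4.1000
d = 10^4.1000 = 12590 pc
= 12.59 kpc

d ≈ 12.6 kpc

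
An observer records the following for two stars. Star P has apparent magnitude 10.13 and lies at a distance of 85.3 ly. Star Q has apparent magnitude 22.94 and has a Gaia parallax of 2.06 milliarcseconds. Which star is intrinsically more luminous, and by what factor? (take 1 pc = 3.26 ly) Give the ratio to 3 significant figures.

Star P: d = 85.3 ly / 3.26 = 26.17 pc
Star P: M = m − 5 log₁₀ d + 5 = 10.13 − 5·1.4177 + 5 = 8.041
Star Q: p = 2.06 mas = 2.06×10^-3″ → d = 1/p = 485.4 pc
Star Q: M = m − 5 log₁₀ d + 5 = 22.94 − 5·2.6861 + 5 = 14.509
ΔM = M_P − M_Q = 8.041 − (14.509) = -6.468; smaller M is more luminous → Star P.
L ratio = 10^(0.4 |ΔM|) = 10^2.587 = 386.5

Star P is more luminous, by a factor of 387.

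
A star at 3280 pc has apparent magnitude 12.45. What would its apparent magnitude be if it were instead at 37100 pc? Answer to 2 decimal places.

Flux ∝ 1/d², so Δm = 5 log₁₀(d₂/d₁) = 5 log₁₀(37100/3280) = 5.268
m₂ = m₁ + Δm = 12.45 + (5.268) = 17.718

m ≈ 17.72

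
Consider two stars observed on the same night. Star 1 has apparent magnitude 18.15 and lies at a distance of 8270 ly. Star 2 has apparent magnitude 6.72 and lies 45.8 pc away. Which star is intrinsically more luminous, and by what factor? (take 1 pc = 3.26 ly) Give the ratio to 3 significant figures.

Star 1: d = 8270 ly / 3.26 = 2537 pc
Star 1: M = m − 5 log₁₀ d + 5 = 18.15 − 5·3.4043 + 5 = 6.129
Star 2: M = m − 5 log₁₀ d + 5 = 6.72 − 5·1.6609 + 5 = 3.416
ΔM = M_1 − M_2 = 6.129 − (3.416) = 2.713; smaller M is more luminous → Star 2.
L ratio = 10^(0.4 |ΔM|) = 10^1.085 = 12.17

Star 2 is more luminous, by a factor of 12.2.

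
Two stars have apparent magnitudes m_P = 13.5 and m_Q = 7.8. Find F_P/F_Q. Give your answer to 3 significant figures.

Δm = 13.5 − (7.8) = 5.7
Flux ratio = 10^(−0.4 Δm) = 10^(−0.4 × 5.7) = 10^-2.280 = 5.248×10^-3

F_P/F_Q ≈ 5.25×10^-3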